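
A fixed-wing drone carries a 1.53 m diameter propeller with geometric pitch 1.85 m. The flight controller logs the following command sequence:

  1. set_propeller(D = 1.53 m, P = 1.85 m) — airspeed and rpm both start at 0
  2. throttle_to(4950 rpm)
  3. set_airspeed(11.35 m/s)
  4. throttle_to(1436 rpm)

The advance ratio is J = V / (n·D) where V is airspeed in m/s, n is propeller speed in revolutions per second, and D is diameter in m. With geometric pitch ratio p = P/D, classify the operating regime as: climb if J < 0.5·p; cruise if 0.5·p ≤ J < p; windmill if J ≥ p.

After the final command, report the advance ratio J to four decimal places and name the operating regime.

J = 0.3100, regime = climb

set_propeller: D = 1.53 m, P = 1.85 m (p = P/D = 1.209150); state ← (V=0, rpm=0)
throttle_to(4950): rpm ← 4950
set_airspeed(11.35): V ← 11.35 m/s
throttle_to(1436): rpm ← 1436
final state: V = 11.35 m/s, rpm = 1436 → n = rpm/60 = 23.933333 rev/s
J = V / (n·D) = 11.35 / (23.933333 × 1.53) = 0.309957
regime bands: climb J<0.6046 | cruise [0.6046, 1.2092) | windmill J≥1.2092
J = 0.3100 → climb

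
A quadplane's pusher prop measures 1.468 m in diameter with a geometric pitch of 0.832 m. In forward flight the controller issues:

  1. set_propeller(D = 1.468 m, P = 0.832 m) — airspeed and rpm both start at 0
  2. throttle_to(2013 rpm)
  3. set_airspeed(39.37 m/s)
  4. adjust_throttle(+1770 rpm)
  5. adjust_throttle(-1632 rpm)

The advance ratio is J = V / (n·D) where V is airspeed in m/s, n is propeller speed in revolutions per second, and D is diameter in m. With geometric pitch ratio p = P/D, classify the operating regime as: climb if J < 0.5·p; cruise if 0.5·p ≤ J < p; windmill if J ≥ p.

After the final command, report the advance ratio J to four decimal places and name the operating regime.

J = 0.7481, regime = windmill

set_propeller: D = 1.468 m, P = 0.832 m (p = P/D = 0.566757); state ← (V=0, rpm=0)
throttle_to(2013): rpm ← 2013
set_airspeed(39.37): V ← 39.37 m/s
adjust_throttle(+1770): rpm ← 2013 +1770 = 3783
adjust_throttle(-1632): rpm ← 3783 -1632 = 2151
final state: V = 39.37 m/s, rpm = 2151 → n = rpm/60 = 35.850000 rev/s
J = V / (n·D) = 39.37 / (35.850000 × 1.468) = 0.748084
regime bands: climb J<0.2834 | cruise [0.2834, 0.5668) | windmill J≥0.5668
J = 0.7481 → windmill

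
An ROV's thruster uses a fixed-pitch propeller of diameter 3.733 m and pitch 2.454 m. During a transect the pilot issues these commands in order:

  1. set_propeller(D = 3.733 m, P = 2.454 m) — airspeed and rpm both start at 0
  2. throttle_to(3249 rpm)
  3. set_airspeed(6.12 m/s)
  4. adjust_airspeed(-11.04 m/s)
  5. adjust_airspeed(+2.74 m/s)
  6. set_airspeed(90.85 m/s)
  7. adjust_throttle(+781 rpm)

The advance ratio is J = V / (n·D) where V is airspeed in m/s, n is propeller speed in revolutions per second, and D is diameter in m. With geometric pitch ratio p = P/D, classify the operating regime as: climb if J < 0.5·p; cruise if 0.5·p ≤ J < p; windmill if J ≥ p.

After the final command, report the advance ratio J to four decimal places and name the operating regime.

set_propeller: D = 3.733 m, P = 2.454 m (p = P/D = 0.657380); state ← (V=0, rpm=0)
throttle_to(3249): rpm ← 3249
set_airspeed(6.12): V ← 6.12 m/s
adjust_airspeed(-11.04): V ← 6.12 -11.04 = -4.92 m/s
adjust_airspeed(+2.74): V ← -4.92 +2.74 = -2.18 m/s
set_airspeed(90.85): V ← 90.85 m/s
adjust_throttle(+781): rpm ← 3249 +781 = 4030
final state: V = 90.85 m/s, rpm = 4030 → n = rpm/60 = 67.166667 rev/s
J = V / (n·D) = 90.85 / (67.166667 × 3.733) = 0.362337
regime bands: climb J<0.3287 | cruise [0.3287, 0.6574) | windmill J≥0.6574
J = 0.3623 → cruise

J = 0.3623, regime = cruise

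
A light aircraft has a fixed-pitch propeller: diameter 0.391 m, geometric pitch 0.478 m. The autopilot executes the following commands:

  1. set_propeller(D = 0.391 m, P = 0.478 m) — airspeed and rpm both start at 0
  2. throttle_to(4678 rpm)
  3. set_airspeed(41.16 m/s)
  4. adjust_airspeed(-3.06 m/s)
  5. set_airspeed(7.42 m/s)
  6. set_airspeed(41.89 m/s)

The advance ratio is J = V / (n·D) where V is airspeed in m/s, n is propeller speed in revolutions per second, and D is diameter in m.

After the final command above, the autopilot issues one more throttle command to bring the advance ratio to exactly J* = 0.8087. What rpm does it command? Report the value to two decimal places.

set_propeller: D = 0.391 m, P = 0.478 m (p = P/D = 1.222506); state ← (V=0, rpm=0)
throttle_to(4678): rpm ← 4678
set_airspeed(41.16): V ← 41.16 m/s
adjust_airspeed(-3.06): V ← 41.16 -3.06 = 38.1 m/s
set_airspeed(7.42): V ← 7.42 m/s
set_airspeed(41.89): V ← 41.89 m/s
final state: V = 41.89 m/s, rpm = 4678 → n = rpm/60 = 77.966667 rev/s
target J* = 0.8087; solve J* = V/(n·D) for n: n = V/(J*·D) = 41.89/(0.8087 × 0.391) = 132.478731 rev/s
rpm = 60·n = 7948.723868

rpm = 7948.72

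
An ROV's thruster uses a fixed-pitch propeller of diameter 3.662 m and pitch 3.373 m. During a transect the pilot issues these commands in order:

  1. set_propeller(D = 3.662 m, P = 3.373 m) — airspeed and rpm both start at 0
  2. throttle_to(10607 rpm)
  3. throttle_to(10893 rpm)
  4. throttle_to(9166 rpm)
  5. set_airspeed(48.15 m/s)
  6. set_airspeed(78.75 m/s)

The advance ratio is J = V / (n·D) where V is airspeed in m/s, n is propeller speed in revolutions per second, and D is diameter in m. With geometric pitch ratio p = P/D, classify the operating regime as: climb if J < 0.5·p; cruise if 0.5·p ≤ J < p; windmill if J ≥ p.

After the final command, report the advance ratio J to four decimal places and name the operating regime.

J = 0.1408, regime = climb

set_propeller: D = 3.662 m, P = 3.373 m (p = P/D = 0.921081); state ← (V=0, rpm=0)
throttle_to(10607): rpm ← 10607
throttle_to(10893): rpm ← 10893
throttle_to(9166): rpm ← 9166
set_airspeed(48.15): V ← 48.15 m/s
set_airspeed(78.75): V ← 78.75 m/s
final state: V = 78.75 m/s, rpm = 9166 → n = rpm/60 = 152.766667 rev/s
J = V / (n·D) = 78.75 / (152.766667 × 3.662) = 0.140768
regime bands: climb J<0.4605 | cruise [0.4605, 0.9211) | windmill J≥0.9211
J = 0.1408 → climb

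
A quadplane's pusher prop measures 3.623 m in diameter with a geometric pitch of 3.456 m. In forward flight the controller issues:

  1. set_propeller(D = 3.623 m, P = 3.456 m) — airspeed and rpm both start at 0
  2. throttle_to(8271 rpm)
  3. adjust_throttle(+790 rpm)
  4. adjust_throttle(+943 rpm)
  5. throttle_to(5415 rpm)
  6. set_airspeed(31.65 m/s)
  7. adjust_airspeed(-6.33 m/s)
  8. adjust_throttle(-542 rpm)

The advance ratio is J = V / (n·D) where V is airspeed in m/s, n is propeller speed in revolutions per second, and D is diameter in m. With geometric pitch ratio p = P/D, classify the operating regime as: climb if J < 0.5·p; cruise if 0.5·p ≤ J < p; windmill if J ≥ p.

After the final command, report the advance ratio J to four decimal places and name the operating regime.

set_propeller: D = 3.623 m, P = 3.456 m (p = P/D = 0.953906); state ← (V=0, rpm=0)
throttle_to(8271): rpm ← 8271
adjust_throttle(+790): rpm ← 8271 +790 = 9061
adjust_throttle(+943): rpm ← 9061 +943 = 10004
throttle_to(5415): rpm ← 5415
set_airspeed(31.65): V ← 31.65 m/s
adjust_airspeed(-6.33): V ← 31.65 -6.33 = 25.32 m/s
adjust_throttle(-542): rpm ← 5415 -542 = 4873
final state: V = 25.32 m/s, rpm = 4873 → n = rpm/60 = 81.216667 rev/s
J = V / (n·D) = 25.32 / (81.216667 × 3.623) = 0.086050
regime bands: climb J<0.4770 | cruise [0.4770, 0.9539) | windmill J≥0.9539
J = 0.0860 → climb

J = 0.0860, regime = climb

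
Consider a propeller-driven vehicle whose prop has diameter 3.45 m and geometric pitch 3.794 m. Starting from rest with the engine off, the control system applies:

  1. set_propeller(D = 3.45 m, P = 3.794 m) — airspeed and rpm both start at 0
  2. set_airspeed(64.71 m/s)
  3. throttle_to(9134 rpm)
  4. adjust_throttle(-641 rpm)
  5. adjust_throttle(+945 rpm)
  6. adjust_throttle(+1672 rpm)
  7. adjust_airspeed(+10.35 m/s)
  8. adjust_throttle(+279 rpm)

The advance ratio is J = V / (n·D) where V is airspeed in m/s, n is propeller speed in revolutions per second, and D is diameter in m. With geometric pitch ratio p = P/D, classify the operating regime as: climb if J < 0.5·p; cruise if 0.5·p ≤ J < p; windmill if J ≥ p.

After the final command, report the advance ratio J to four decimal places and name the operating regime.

J = 0.1146, regime = climb

set_propeller: D = 3.45 m, P = 3.794 m (p = P/D = 1.099710); state ← (V=0, rpm=0)
set_airspeed(64.71): V ← 64.71 m/s
throttle_to(9134): rpm ← 9134
adjust_throttle(-641): rpm ← 9134 -641 = 8493
adjust_throttle(+945): rpm ← 8493 +945 = 9438
adjust_throttle(+1672): rpm ← 9438 +1672 = 11110
adjust_airspeed(+10.35): V ← 64.71 +10.35 = 75.06 m/s
adjust_throttle(+279): rpm ← 11110 +279 = 11389
final state: V = 75.06 m/s, rpm = 11389 → n = rpm/60 = 189.816667 rev/s
J = V / (n·D) = 75.06 / (189.816667 × 3.45) = 0.114619
regime bands: climb J<0.5499 | cruise [0.5499, 1.0997) | windmill J≥1.0997
J = 0.1146 → climb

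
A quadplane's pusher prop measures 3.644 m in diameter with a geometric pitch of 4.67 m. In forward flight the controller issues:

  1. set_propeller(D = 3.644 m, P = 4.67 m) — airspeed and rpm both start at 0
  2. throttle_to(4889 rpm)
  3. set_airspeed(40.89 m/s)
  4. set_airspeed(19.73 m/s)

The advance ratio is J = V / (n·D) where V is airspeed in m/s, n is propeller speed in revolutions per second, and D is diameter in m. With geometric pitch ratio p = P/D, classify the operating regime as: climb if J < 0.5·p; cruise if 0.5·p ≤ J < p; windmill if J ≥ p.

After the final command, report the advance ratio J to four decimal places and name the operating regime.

J = 0.0664, regime = climb

set_propeller: D = 3.644 m, P = 4.67 m (p = P/D = 1.281559); state ← (V=0, rpm=0)
throttle_to(4889): rpm ← 4889
set_airspeed(40.89): V ← 40.89 m/s
set_airspeed(19.73): V ← 19.73 m/s
final state: V = 19.73 m/s, rpm = 4889 → n = rpm/60 = 81.483333 rev/s
J = V / (n·D) = 19.73 / (81.483333 × 3.644) = 0.066448
regime bands: climb J<0.6408 | cruise [0.6408, 1.2816) | windmill J≥1.2816
J = 0.0664 → climb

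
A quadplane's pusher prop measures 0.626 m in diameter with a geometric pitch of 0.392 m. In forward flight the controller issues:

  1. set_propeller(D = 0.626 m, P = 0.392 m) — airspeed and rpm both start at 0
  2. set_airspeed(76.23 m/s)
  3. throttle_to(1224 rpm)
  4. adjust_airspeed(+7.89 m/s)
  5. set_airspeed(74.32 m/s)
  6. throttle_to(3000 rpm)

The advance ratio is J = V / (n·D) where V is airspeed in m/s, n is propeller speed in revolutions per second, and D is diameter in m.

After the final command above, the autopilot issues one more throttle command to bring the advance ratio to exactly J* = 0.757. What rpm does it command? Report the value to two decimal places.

set_propeller: D = 0.626 m, P = 0.392 m (p = P/D = 0.626198); state ← (V=0, rpm=0)
set_airspeed(76.23): V ← 76.23 m/s
throttle_to(1224): rpm ← 1224
adjust_airspeed(+7.89): V ← 76.23 +7.89 = 84.12 m/s
set_airspeed(74.32): V ← 74.32 m/s
throttle_to(3000): rpm ← 3000
final state: V = 74.32 m/s, rpm = 3000 → n = rpm/60 = 50.000000 rev/s
target J* = 0.757; solve J* = V/(n·D) for n: n = V/(J*·D) = 74.32/(0.757 × 0.626) = 156.832292 rev/s
rpm = 60·n = 9409.937495

rpm = 9409.94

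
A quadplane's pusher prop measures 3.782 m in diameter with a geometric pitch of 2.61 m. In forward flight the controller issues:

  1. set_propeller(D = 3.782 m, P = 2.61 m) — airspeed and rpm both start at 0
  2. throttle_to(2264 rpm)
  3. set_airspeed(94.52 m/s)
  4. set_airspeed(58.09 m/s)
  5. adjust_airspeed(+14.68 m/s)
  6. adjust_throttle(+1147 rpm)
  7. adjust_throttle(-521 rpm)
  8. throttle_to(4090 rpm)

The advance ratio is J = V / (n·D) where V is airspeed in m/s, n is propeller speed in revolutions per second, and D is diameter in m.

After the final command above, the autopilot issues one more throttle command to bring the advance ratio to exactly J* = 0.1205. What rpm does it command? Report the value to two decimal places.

rpm = 9580.65

set_propeller: D = 3.782 m, P = 2.61 m (p = P/D = 0.690111); state ← (V=0, rpm=0)
throttle_to(2264): rpm ← 2264
set_airspeed(94.52): V ← 94.52 m/s
set_airspeed(58.09): V ← 58.09 m/s
adjust_airspeed(+14.68): V ← 58.09 +14.68 = 72.77 m/s
adjust_throttle(+1147): rpm ← 2264 +1147 = 3411
adjust_throttle(-521): rpm ← 3411 -521 = 2890
throttle_to(4090): rpm ← 4090
final state: V = 72.77 m/s, rpm = 4090 → n = rpm/60 = 68.166667 rev/s
target J* = 0.1205; solve J* = V/(n·D) for n: n = V/(J*·D) = 72.77/(0.1205 × 3.782) = 159.677529 rev/s
rpm = 60·n = 9580.651744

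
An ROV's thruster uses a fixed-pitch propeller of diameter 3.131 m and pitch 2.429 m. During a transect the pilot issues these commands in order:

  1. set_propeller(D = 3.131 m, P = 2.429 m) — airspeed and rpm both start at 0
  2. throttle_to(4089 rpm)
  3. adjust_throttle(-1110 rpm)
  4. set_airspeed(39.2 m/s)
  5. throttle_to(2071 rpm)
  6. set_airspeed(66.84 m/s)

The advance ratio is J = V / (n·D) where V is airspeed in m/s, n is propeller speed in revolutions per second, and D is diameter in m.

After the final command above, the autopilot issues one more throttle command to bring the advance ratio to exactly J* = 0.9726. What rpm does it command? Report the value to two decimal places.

set_propeller: D = 3.131 m, P = 2.429 m (p = P/D = 0.775790); state ← (V=0, rpm=0)
throttle_to(4089): rpm ← 4089
adjust_throttle(-1110): rpm ← 4089 -1110 = 2979
set_airspeed(39.2): V ← 39.2 m/s
throttle_to(2071): rpm ← 2071
set_airspeed(66.84): V ← 66.84 m/s
final state: V = 66.84 m/s, rpm = 2071 → n = rpm/60 = 34.516667 rev/s
target J* = 0.9726; solve J* = V/(n·D) for n: n = V/(J*·D) = 66.84/(0.9726 × 3.131) = 21.949221 rev/s
rpm = 60·n = 1316.953251

rpm = 1316.95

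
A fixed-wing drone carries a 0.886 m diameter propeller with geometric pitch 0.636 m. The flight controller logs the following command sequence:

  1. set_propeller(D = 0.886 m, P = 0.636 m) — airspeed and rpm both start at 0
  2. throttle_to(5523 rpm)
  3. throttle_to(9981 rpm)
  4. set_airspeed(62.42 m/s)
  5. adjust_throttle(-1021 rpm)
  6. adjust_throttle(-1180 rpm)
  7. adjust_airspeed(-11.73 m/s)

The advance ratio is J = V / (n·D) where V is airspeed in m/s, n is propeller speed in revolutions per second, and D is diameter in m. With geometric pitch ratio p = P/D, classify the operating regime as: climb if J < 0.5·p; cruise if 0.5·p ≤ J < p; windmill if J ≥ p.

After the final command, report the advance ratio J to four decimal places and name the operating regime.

set_propeller: D = 0.886 m, P = 0.636 m (p = P/D = 0.717833); state ← (V=0, rpm=0)
throttle_to(5523): rpm ← 5523
throttle_to(9981): rpm ← 9981
set_airspeed(62.42): V ← 62.42 m/s
adjust_throttle(-1021): rpm ← 9981 -1021 = 8960
adjust_throttle(-1180): rpm ← 8960 -1180 = 7780
adjust_airspeed(-11.73): V ← 62.42 -11.73 = 50.69 m/s
final state: V = 50.69 m/s, rpm = 7780 → n = rpm/60 = 129.666667 rev/s
J = V / (n·D) = 50.69 / (129.666667 × 0.886) = 0.441225
regime bands: climb J<0.3589 | cruise [0.3589, 0.7178) | windmill J≥0.7178
J = 0.4412 → cruise

J = 0.4412, regime = cruise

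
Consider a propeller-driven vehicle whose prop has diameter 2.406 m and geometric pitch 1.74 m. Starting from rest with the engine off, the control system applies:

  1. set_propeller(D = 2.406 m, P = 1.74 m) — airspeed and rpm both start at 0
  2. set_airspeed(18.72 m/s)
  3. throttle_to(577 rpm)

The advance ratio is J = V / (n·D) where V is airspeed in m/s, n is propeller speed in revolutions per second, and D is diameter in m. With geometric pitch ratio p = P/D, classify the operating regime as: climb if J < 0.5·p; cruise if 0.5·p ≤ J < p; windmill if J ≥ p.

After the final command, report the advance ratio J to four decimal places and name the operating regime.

set_propeller: D = 2.406 m, P = 1.74 m (p = P/D = 0.723192); state ← (V=0, rpm=0)
set_airspeed(18.72): V ← 18.72 m/s
throttle_to(577): rpm ← 577
final state: V = 18.72 m/s, rpm = 577 → n = rpm/60 = 9.616667 rev/s
J = V / (n·D) = 18.72 / (9.616667 × 2.406) = 0.809069
regime bands: climb J<0.3616 | cruise [0.3616, 0.7232) | windmill J≥0.7232
J = 0.8091 → windmill

J = 0.8091, regime = windmill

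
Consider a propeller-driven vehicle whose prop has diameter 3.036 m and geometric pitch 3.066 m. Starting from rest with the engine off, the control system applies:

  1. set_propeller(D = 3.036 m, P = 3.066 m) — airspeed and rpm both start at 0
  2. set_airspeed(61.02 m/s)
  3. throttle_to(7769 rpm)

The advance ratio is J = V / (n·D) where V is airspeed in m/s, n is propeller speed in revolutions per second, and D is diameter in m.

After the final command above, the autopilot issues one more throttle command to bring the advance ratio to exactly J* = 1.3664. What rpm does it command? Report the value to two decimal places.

rpm = 882.56

set_propeller: D = 3.036 m, P = 3.066 m (p = P/D = 1.009881); state ← (V=0, rpm=0)
set_airspeed(61.02): V ← 61.02 m/s
throttle_to(7769): rpm ← 7769
final state: V = 61.02 m/s, rpm = 7769 → n = rpm/60 = 129.483333 rev/s
target J* = 1.3664; solve J* = V/(n·D) for n: n = V/(J*·D) = 61.02/(1.3664 × 3.036) = 14.709320 rev/s
rpm = 60·n = 882.559173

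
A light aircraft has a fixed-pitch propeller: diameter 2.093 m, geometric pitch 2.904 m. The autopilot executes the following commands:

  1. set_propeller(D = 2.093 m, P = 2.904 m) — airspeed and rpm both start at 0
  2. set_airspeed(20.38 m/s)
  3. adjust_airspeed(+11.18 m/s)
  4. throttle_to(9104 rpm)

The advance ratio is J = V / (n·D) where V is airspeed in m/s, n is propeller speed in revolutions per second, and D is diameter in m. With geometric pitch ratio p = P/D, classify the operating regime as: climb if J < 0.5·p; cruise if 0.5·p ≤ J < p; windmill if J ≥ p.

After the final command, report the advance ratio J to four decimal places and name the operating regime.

set_propeller: D = 2.093 m, P = 2.904 m (p = P/D = 1.387482); state ← (V=0, rpm=0)
set_airspeed(20.38): V ← 20.38 m/s
adjust_airspeed(+11.18): V ← 20.38 +11.18 = 31.56 m/s
throttle_to(9104): rpm ← 9104
final state: V = 31.56 m/s, rpm = 9104 → n = rpm/60 = 151.733333 rev/s
J = V / (n·D) = 31.56 / (151.733333 × 2.093) = 0.099377
regime bands: climb J<0.6937 | cruise [0.6937, 1.3875) | windmill J≥1.3875
J = 0.0994 → climb

J = 0.0994, regime = climb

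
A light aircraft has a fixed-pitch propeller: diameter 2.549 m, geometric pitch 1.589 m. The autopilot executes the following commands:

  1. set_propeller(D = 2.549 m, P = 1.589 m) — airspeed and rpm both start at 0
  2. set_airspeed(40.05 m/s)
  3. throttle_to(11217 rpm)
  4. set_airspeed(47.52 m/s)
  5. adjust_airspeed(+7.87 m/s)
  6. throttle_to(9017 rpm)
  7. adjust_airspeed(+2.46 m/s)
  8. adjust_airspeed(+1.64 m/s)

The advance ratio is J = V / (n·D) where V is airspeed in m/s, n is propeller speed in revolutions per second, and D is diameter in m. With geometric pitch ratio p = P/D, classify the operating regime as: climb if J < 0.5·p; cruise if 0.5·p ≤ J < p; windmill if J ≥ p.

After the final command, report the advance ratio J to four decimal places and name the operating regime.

set_propeller: D = 2.549 m, P = 1.589 m (p = P/D = 0.623382); state ← (V=0, rpm=0)
set_airspeed(40.05): V ← 40.05 m/s
throttle_to(11217): rpm ← 11217
set_airspeed(47.52): V ← 47.52 m/s
adjust_airspeed(+7.87): V ← 47.52 +7.87 = 55.39 m/s
throttle_to(9017): rpm ← 9017
adjust_airspeed(+2.46): V ← 55.39 +2.46 = 57.85 m/s
adjust_airspeed(+1.64): V ← 57.85 +1.64 = 59.49 m/s
final state: V = 59.49 m/s, rpm = 9017 → n = rpm/60 = 150.283333 rev/s
J = V / (n·D) = 59.49 / (150.283333 × 2.549) = 0.155297
regime bands: climb J<0.3117 | cruise [0.3117, 0.6234) | windmill J≥0.6234
J = 0.1553 → climb

J = 0.1553, regime = climb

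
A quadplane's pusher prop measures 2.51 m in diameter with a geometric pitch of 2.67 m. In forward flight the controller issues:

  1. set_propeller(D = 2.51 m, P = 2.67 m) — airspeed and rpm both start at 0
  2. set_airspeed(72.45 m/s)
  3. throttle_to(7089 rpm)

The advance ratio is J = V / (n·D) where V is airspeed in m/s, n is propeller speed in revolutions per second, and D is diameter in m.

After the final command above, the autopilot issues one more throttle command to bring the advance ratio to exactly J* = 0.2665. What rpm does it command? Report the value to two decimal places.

set_propeller: D = 2.51 m, P = 2.67 m (p = P/D = 1.063745); state ← (V=0, rpm=0)
set_airspeed(72.45): V ← 72.45 m/s
throttle_to(7089): rpm ← 7089
final state: V = 72.45 m/s, rpm = 7089 → n = rpm/60 = 118.150000 rev/s
target J* = 0.2665; solve J* = V/(n·D) for n: n = V/(J*·D) = 72.45/(0.2665 × 2.51) = 108.309725 rev/s
rpm = 60·n = 6498.583527

rpm = 6498.58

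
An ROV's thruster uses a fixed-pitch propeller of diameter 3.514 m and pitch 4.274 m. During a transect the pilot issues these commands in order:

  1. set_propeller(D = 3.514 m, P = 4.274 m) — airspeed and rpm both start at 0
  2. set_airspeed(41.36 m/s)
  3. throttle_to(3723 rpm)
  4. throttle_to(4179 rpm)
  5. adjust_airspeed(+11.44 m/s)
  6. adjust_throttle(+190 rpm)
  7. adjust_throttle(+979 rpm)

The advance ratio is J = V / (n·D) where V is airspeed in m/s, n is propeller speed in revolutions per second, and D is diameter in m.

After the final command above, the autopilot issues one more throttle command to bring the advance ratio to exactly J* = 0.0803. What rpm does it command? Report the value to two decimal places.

rpm = 11227.11

set_propeller: D = 3.514 m, P = 4.274 m (p = P/D = 1.216278); state ← (V=0, rpm=0)
set_airspeed(41.36): V ← 41.36 m/s
throttle_to(3723): rpm ← 3723
throttle_to(4179): rpm ← 4179
adjust_airspeed(+11.44): V ← 41.36 +11.44 = 52.8 m/s
adjust_throttle(+190): rpm ← 4179 +190 = 4369
adjust_throttle(+979): rpm ← 4369 +979 = 5348
final state: V = 52.8 m/s, rpm = 5348 → n = rpm/60 = 89.133333 rev/s
target J* = 0.0803; solve J* = V/(n·D) for n: n = V/(J*·D) = 52.8/(0.0803 × 3.514) = 187.118454 rev/s
rpm = 60·n = 11227.107227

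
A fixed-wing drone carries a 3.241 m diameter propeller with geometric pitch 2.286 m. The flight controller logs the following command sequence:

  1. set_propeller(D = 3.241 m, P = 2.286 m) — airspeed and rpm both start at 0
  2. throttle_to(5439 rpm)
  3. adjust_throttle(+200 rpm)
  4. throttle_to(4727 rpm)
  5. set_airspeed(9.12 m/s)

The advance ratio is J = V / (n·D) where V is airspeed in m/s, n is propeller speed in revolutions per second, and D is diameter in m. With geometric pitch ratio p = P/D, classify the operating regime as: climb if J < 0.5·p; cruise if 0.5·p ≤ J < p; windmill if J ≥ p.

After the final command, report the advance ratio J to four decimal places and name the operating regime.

set_propeller: D = 3.241 m, P = 2.286 m (p = P/D = 0.705338); state ← (V=0, rpm=0)
throttle_to(5439): rpm ← 5439
adjust_throttle(+200): rpm ← 5439 +200 = 5639
throttle_to(4727): rpm ← 4727
set_airspeed(9.12): V ← 9.12 m/s
final state: V = 9.12 m/s, rpm = 4727 → n = rpm/60 = 78.783333 rev/s
J = V / (n·D) = 9.12 / (78.783333 × 3.241) = 0.035718
regime bands: climb J<0.3527 | cruise [0.3527, 0.7053) | windmill J≥0.7053
J = 0.0357 → climb

J = 0.0357, regime = climb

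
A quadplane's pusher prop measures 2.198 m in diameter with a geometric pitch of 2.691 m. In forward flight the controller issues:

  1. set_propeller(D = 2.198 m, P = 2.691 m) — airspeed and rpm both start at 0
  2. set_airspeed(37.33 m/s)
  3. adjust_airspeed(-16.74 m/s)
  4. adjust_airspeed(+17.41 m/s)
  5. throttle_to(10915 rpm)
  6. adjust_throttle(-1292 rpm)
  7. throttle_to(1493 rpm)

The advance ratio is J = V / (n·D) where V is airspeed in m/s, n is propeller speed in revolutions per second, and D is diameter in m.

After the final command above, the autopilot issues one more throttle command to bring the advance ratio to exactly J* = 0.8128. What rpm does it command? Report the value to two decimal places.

set_propeller: D = 2.198 m, P = 2.691 m (p = P/D = 1.224295); state ← (V=0, rpm=0)
set_airspeed(37.33): V ← 37.33 m/s
adjust_airspeed(-16.74): V ← 37.33 -16.74 = 20.59 m/s
adjust_airspeed(+17.41): V ← 20.59 +17.41 = 38 m/s
throttle_to(10915): rpm ← 10915
adjust_throttle(-1292): rpm ← 10915 -1292 = 9623
throttle_to(1493): rpm ← 1493
final state: V = 38 m/s, rpm = 1493 → n = rpm/60 = 24.883333 rev/s
target J* = 0.8128; solve J* = V/(n·D) for n: n = V/(J*·D) = 38/(0.8128 × 2.198) = 21.270231 rev/s
rpm = 60·n = 1276.213881

rpm = 1276.21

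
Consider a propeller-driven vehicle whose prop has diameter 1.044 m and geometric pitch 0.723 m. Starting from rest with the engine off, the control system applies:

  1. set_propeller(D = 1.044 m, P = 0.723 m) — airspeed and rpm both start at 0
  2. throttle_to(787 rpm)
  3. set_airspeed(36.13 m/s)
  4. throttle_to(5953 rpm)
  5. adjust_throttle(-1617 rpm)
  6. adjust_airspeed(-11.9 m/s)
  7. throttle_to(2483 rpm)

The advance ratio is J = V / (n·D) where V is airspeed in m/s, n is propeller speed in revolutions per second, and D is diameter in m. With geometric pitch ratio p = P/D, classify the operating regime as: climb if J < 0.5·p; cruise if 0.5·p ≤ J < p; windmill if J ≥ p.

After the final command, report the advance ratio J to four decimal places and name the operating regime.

set_propeller: D = 1.044 m, P = 0.723 m (p = P/D = 0.692529); state ← (V=0, rpm=0)
throttle_to(787): rpm ← 787
set_airspeed(36.13): V ← 36.13 m/s
throttle_to(5953): rpm ← 5953
adjust_throttle(-1617): rpm ← 5953 -1617 = 4336
adjust_airspeed(-11.9): V ← 36.13 -11.9 = 24.23 m/s
throttle_to(2483): rpm ← 2483
final state: V = 24.23 m/s, rpm = 2483 → n = rpm/60 = 41.383333 rev/s
J = V / (n·D) = 24.23 / (41.383333 × 1.044) = 0.560825
regime bands: climb J<0.3463 | cruise [0.3463, 0.6925) | windmill J≥0.6925
J = 0.5608 → cruise

J = 0.5608, regime = cruise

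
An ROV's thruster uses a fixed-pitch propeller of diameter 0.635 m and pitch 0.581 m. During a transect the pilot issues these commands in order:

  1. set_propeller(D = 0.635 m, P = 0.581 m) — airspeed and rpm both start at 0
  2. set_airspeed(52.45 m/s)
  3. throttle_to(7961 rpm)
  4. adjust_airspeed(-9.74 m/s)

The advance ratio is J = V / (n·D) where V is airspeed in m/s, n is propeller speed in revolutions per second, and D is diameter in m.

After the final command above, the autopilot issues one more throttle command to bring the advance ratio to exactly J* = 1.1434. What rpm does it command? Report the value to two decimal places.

set_propeller: D = 0.635 m, P = 0.581 m (p = P/D = 0.914961); state ← (V=0, rpm=0)
set_airspeed(52.45): V ← 52.45 m/s
throttle_to(7961): rpm ← 7961
adjust_airspeed(-9.74): V ← 52.45 -9.74 = 42.71 m/s
final state: V = 42.71 m/s, rpm = 7961 → n = rpm/60 = 132.683333 rev/s
target J* = 1.1434; solve J* = V/(n·D) for n: n = V/(J*·D) = 42.71/(1.1434 × 0.635) = 58.824421 rev/s
rpm = 60·n = 3529.465236

rpm = 3529.47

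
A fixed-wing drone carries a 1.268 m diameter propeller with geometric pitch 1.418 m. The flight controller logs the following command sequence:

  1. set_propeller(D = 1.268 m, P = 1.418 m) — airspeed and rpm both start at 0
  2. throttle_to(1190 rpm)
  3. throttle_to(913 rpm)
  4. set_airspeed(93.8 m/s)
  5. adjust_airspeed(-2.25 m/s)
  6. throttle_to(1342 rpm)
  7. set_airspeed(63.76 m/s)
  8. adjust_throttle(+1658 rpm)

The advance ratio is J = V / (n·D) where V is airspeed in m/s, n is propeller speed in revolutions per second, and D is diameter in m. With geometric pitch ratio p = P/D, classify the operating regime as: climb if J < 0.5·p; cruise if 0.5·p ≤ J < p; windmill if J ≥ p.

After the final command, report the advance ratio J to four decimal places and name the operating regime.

J = 1.0057, regime = cruise

set_propeller: D = 1.268 m, P = 1.418 m (p = P/D = 1.118297); state ← (V=0, rpm=0)
throttle_to(1190): rpm ← 1190
throttle_to(913): rpm ← 913
set_airspeed(93.8): V ← 93.8 m/s
adjust_airspeed(-2.25): V ← 93.8 -2.25 = 91.55 m/s
throttle_to(1342): rpm ← 1342
set_airspeed(63.76): V ← 63.76 m/s
adjust_throttle(+1658): rpm ← 1342 +1658 = 3000
final state: V = 63.76 m/s, rpm = 3000 → n = rpm/60 = 50.000000 rev/s
J = V / (n·D) = 63.76 / (50.000000 × 1.268) = 1.005678
regime bands: climb J<0.5591 | cruise [0.5591, 1.1183) | windmill J≥1.1183
J = 1.0057 → cruise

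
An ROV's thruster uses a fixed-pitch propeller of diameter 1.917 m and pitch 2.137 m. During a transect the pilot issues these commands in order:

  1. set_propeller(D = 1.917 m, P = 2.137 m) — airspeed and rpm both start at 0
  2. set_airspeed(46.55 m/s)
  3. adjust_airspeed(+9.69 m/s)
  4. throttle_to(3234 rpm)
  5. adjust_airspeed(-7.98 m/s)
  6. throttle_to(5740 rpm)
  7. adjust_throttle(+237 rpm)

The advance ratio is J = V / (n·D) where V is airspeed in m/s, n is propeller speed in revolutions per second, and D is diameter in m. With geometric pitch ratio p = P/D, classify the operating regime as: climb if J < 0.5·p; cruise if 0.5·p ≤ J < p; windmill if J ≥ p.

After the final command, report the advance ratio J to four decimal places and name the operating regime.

set_propeller: D = 1.917 m, P = 2.137 m (p = P/D = 1.114763); state ← (V=0, rpm=0)
set_airspeed(46.55): V ← 46.55 m/s
adjust_airspeed(+9.69): V ← 46.55 +9.69 = 56.24 m/s
throttle_to(3234): rpm ← 3234
adjust_airspeed(-7.98): V ← 56.24 -7.98 = 48.26 m/s
throttle_to(5740): rpm ← 5740
adjust_throttle(+237): rpm ← 5740 +237 = 5977
final state: V = 48.26 m/s, rpm = 5977 → n = rpm/60 = 99.616667 rev/s
J = V / (n·D) = 48.26 / (99.616667 × 1.917) = 0.252716
regime bands: climb J<0.5574 | cruise [0.5574, 1.1148) | windmill J≥1.1148
J = 0.2527 → climb

J = 0.2527, regime = climb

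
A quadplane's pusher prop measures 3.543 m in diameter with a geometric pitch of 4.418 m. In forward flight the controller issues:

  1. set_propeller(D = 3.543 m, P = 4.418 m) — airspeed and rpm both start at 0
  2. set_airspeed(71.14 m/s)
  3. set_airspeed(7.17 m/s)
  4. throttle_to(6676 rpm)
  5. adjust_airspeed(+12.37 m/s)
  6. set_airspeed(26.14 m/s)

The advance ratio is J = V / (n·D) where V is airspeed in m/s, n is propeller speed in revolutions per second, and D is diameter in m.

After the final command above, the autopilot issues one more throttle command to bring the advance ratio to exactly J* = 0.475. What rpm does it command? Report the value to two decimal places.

set_propeller: D = 3.543 m, P = 4.418 m (p = P/D = 1.246966); state ← (V=0, rpm=0)
set_airspeed(71.14): V ← 71.14 m/s
set_airspeed(7.17): V ← 7.17 m/s
throttle_to(6676): rpm ← 6676
adjust_airspeed(+12.37): V ← 7.17 +12.37 = 19.54 m/s
set_airspeed(26.14): V ← 26.14 m/s
final state: V = 26.14 m/s, rpm = 6676 → n = rpm/60 = 111.266667 rev/s
target J* = 0.475; solve J* = V/(n·D) for n: n = V/(J*·D) = 26.14/(0.475 × 3.543) = 15.532481 rev/s
rpm = 60·n = 931.948839

rpm = 931.95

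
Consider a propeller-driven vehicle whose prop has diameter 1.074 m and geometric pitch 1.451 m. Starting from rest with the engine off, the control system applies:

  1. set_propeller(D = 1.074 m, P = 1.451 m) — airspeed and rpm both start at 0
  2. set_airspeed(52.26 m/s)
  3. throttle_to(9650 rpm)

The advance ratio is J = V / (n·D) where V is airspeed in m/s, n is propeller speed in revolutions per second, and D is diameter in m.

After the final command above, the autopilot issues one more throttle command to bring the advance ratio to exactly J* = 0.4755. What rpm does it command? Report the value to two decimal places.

set_propeller: D = 1.074 m, P = 1.451 m (p = P/D = 1.351024); state ← (V=0, rpm=0)
set_airspeed(52.26): V ← 52.26 m/s
throttle_to(9650): rpm ← 9650
final state: V = 52.26 m/s, rpm = 9650 → n = rpm/60 = 160.833333 rev/s
target J* = 0.4755; solve J* = V/(n·D) for n: n = V/(J*·D) = 52.26/(0.4755 × 1.074) = 102.332740 rev/s
rpm = 60·n = 6139.964401

rpm = 6139.96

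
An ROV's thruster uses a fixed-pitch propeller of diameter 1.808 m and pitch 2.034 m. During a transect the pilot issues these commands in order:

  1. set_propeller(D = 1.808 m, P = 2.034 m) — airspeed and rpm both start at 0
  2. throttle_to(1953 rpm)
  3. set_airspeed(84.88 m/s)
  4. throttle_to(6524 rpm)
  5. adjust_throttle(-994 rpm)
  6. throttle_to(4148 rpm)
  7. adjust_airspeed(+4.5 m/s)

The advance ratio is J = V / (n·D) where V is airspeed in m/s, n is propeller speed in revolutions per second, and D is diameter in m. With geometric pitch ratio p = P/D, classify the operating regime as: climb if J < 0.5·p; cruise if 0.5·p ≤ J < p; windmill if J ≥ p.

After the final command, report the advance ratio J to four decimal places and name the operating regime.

J = 0.7151, regime = cruise

set_propeller: D = 1.808 m, P = 2.034 m (p = P/D = 1.125000); state ← (V=0, rpm=0)
throttle_to(1953): rpm ← 1953
set_airspeed(84.88): V ← 84.88 m/s
throttle_to(6524): rpm ← 6524
adjust_throttle(-994): rpm ← 6524 -994 = 5530
throttle_to(4148): rpm ← 4148
adjust_airspeed(+4.5): V ← 84.88 +4.5 = 89.38 m/s
final state: V = 89.38 m/s, rpm = 4148 → n = rpm/60 = 69.133333 rev/s
J = V / (n·D) = 89.38 / (69.133333 × 1.808) = 0.715080
regime bands: climb J<0.5625 | cruise [0.5625, 1.1250) | windmill J≥1.1250
J = 0.7151 → cruise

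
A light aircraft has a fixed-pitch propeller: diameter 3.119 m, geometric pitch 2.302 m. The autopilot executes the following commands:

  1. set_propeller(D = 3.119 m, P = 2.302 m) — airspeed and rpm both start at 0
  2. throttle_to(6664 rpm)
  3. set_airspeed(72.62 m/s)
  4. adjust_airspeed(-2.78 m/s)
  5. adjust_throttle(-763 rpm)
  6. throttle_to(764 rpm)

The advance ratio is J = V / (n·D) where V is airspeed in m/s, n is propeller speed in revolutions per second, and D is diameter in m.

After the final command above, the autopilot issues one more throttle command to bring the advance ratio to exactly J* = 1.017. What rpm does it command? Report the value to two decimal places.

set_propeller: D = 3.119 m, P = 2.302 m (p = P/D = 0.738057); state ← (V=0, rpm=0)
throttle_to(6664): rpm ← 6664
set_airspeed(72.62): V ← 72.62 m/s
adjust_airspeed(-2.78): V ← 72.62 -2.78 = 69.84 m/s
adjust_throttle(-763): rpm ← 6664 -763 = 5901
throttle_to(764): rpm ← 764
final state: V = 69.84 m/s, rpm = 764 → n = rpm/60 = 12.733333 rev/s
target J* = 1.017; solve J* = V/(n·D) for n: n = V/(J*·D) = 69.84/(1.017 × 3.119) = 22.017495 rev/s
rpm = 60·n = 1321.049690

rpm = 1321.05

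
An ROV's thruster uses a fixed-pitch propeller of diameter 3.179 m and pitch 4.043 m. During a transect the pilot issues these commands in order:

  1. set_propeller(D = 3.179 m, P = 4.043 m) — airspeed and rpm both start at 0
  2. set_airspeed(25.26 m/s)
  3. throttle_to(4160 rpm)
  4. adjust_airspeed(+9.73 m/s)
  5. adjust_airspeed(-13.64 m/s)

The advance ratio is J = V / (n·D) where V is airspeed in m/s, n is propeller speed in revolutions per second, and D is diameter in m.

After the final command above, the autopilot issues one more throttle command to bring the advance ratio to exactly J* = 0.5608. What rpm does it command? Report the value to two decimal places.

set_propeller: D = 3.179 m, P = 4.043 m (p = P/D = 1.271784); state ← (V=0, rpm=0)
set_airspeed(25.26): V ← 25.26 m/s
throttle_to(4160): rpm ← 4160
adjust_airspeed(+9.73): V ← 25.26 +9.73 = 34.99 m/s
adjust_airspeed(-13.64): V ← 34.99 -13.64 = 21.35 m/s
final state: V = 21.35 m/s, rpm = 4160 → n = rpm/60 = 69.333333 rev/s
target J* = 0.5608; solve J* = V/(n·D) for n: n = V/(J*·D) = 21.35/(0.5608 × 3.179) = 11.975657 rev/s
rpm = 60·n = 718.539416

rpm = 718.54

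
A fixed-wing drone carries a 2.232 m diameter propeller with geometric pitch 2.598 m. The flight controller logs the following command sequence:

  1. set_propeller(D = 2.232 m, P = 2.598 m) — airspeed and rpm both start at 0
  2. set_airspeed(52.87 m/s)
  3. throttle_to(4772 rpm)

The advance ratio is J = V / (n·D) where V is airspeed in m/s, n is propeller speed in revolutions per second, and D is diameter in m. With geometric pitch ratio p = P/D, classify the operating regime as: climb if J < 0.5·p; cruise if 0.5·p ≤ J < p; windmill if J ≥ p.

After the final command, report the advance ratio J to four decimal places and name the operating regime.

set_propeller: D = 2.232 m, P = 2.598 m (p = P/D = 1.163978); state ← (V=0, rpm=0)
set_airspeed(52.87): V ← 52.87 m/s
throttle_to(4772): rpm ← 4772
final state: V = 52.87 m/s, rpm = 4772 → n = rpm/60 = 79.533333 rev/s
J = V / (n·D) = 52.87 / (79.533333 × 2.232) = 0.297828
regime bands: climb J<0.5820 | cruise [0.5820, 1.1640) | windmill J≥1.1640
J = 0.2978 → climb

J = 0.2978, regime = climb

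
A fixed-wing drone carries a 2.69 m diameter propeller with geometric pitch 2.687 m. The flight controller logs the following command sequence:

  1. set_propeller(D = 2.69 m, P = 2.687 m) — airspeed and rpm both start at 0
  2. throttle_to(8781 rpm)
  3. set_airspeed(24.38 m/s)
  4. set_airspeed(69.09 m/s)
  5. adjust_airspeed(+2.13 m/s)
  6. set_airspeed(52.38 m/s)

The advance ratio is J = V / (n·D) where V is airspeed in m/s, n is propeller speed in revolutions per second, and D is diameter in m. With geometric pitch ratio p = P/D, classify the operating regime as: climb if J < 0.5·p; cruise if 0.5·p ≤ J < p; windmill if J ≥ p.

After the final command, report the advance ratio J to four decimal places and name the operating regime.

set_propeller: D = 2.69 m, P = 2.687 m (p = P/D = 0.998885); state ← (V=0, rpm=0)
throttle_to(8781): rpm ← 8781
set_airspeed(24.38): V ← 24.38 m/s
set_airspeed(69.09): V ← 69.09 m/s
adjust_airspeed(+2.13): V ← 69.09 +2.13 = 71.22 m/s
set_airspeed(52.38): V ← 52.38 m/s
final state: V = 52.38 m/s, rpm = 8781 → n = rpm/60 = 146.350000 rev/s
J = V / (n·D) = 52.38 / (146.350000 × 2.69) = 0.133052
regime bands: climb J<0.4994 | cruise [0.4994, 0.9989) | windmill J≥0.9989
J = 0.1331 → climb

J = 0.1331, regime = climb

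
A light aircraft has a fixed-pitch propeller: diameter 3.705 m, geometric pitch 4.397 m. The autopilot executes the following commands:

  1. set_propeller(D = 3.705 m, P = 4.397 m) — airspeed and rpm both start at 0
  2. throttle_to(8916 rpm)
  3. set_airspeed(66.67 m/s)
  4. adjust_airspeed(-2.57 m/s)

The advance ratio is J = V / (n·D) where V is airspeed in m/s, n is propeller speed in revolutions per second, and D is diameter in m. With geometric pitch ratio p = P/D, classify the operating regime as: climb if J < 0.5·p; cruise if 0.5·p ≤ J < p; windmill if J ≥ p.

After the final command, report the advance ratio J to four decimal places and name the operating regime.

J = 0.1164, regime = climb

set_propeller: D = 3.705 m, P = 4.397 m (p = P/D = 1.186775); state ← (V=0, rpm=0)
throttle_to(8916): rpm ← 8916
set_airspeed(66.67): V ← 66.67 m/s
adjust_airspeed(-2.57): V ← 66.67 -2.57 = 64.1 m/s
final state: V = 64.1 m/s, rpm = 8916 → n = rpm/60 = 148.600000 rev/s
J = V / (n·D) = 64.1 / (148.600000 × 3.705) = 0.116426
regime bands: climb J<0.5934 | cruise [0.5934, 1.1868) | windmill J≥1.1868
J = 0.1164 → climb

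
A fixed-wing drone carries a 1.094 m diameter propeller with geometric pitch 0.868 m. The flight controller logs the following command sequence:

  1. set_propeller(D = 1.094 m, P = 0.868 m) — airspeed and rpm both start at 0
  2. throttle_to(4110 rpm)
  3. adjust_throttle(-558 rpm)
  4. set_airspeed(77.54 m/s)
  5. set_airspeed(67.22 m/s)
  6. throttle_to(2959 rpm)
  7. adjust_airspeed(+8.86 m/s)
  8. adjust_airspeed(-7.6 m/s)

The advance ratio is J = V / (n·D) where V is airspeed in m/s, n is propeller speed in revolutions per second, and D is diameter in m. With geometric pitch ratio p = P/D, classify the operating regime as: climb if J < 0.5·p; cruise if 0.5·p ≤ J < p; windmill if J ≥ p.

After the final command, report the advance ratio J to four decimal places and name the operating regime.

set_propeller: D = 1.094 m, P = 0.868 m (p = P/D = 0.793419); state ← (V=0, rpm=0)
throttle_to(4110): rpm ← 4110
adjust_throttle(-558): rpm ← 4110 -558 = 3552
set_airspeed(77.54): V ← 77.54 m/s
set_airspeed(67.22): V ← 67.22 m/s
throttle_to(2959): rpm ← 2959
adjust_airspeed(+8.86): V ← 67.22 +8.86 = 76.08 m/s
adjust_airspeed(-7.6): V ← 76.08 -7.6 = 68.48 m/s
final state: V = 68.48 m/s, rpm = 2959 → n = rpm/60 = 49.316667 rev/s
J = V / (n·D) = 68.48 / (49.316667 × 1.094) = 1.269266
regime bands: climb J<0.3967 | cruise [0.3967, 0.7934) | windmill J≥0.7934
J = 1.2693 → windmill

J = 1.2693, regime = windmill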